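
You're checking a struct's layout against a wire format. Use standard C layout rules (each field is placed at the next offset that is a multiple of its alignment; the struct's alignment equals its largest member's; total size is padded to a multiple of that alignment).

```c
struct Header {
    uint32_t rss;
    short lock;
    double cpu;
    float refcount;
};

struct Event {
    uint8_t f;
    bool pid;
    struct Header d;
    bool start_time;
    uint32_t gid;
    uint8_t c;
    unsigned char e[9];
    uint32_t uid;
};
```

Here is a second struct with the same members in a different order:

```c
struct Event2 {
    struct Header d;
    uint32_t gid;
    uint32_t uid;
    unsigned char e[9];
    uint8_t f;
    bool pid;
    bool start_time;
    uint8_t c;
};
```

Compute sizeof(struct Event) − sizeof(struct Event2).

Header: @0: rss [4B, align 4] → 4; @4: lock [2B, align 2] → 6; +2 pad (align 8); @8: cpu [8B, align 8] → 16; @16: refcount [4B, align 4] → 20; +4 tail pad (align 8); size 24, align 8
@0: f [1B, align 1] → 1
@1: pid [1B, align 1] → 2
+6 pad (align 8)
@8: d [24B, align 8] → 32
@32: start_time [1B, align 1] → 33
+3 pad (align 4)
@36: gid [4B, align 4] → 40
@40: c [1B, align 1] → 41
@41: e [9B, align 1] → 50
+2 pad (align 4)
@52: uid [4B, align 4] → 56
size 56, align 8
— Event2 —
@0: d [24B, align 8] → 24
@24: gid [4B, align 4] → 28
@28: uid [4B, align 4] → 32
@32: e [9B, align 1] → 41
@41: f [1B, align 1] → 42
@42: pid [1B, align 1] → 43
@43: start_time [1B, align 1] → 44
@44: c [1B, align 1] → 45
+3 tail pad (align 8)
size 48, align 8
56 − 48 = 8

8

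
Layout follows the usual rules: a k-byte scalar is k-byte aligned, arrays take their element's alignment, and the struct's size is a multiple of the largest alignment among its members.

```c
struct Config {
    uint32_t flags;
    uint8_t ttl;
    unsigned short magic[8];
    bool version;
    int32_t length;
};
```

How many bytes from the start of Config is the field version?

22

@0: flags [4B, align 4] → 4
@4: ttl [1B, align 1] → 5
+1 pad (align 2)
@6: magic [16B, align 2] → 22
@22: version [1B, align 1] → 23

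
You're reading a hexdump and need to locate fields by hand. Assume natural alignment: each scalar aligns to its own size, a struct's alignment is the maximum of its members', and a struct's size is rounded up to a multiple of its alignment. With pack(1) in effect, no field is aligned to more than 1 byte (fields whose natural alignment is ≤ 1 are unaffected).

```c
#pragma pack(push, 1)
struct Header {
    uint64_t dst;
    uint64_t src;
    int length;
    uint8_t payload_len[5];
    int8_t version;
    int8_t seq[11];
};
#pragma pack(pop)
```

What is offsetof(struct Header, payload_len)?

@0: dst [8B, align 1] → 8
@8: src [8B, align 1] → 16
@16: length [4B, align 1] → 20
@20: payload_len [5B, align 1] → 25

20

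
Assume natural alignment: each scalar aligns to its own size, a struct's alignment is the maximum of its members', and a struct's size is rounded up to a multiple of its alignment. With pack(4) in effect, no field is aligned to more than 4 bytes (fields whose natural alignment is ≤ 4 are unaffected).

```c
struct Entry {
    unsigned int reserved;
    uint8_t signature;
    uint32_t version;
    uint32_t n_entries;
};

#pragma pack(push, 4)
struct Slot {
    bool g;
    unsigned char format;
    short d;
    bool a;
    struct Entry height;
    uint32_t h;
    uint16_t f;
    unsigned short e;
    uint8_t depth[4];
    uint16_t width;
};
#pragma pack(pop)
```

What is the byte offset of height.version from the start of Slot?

Entry: @0: reserved [4B, align 4] → 4; @4: signature [1B, align 1] → 5; +3 pad (align 4); @8: version [4B, align 4] → 12; @12: n_entries [4B, align 4] → 16; size 16, align 4
@0: g [1B, align 1] → 1
@1: format [1B, align 1] → 2
@2: d [2B, align 2] → 4
@4: a [1B, align 1] → 5
+3 pad (align 4)
@8: height [16B, align 4] → 24
within Entry: version at 8
8 + 8 = 16

16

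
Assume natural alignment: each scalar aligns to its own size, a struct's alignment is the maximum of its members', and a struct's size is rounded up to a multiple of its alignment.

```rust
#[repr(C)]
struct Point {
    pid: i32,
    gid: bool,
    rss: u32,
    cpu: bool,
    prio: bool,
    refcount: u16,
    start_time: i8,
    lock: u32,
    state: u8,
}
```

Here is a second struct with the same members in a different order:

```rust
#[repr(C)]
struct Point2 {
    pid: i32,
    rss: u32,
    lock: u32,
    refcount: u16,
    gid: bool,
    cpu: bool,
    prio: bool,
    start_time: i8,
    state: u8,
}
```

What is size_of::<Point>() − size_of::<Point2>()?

8

pid at 0 (size 4, align 4) → ends 4
gid at 4 (size 1, align 1) → ends 5
pad 3 to align 4 for rss
rss at 8 (size 4, align 4) → ends 12
cpu at 12 (size 1, align 1) → ends 13
prio at 13 (size 1, align 1) → ends 14
refcount at 14 (size 2, align 2) → ends 16
start_time at 16 (size 1, align 1) → ends 17
pad 3 to align 4 for lock
lock at 20 (size 4, align 4) → ends 24
state at 24 (size 1, align 1) → ends 25
tail pad 3 to reach multiple of 4
total 28 bytes, alignment 4
— Point2 —
pid at 0 (size 4, align 4) → ends 4
rss at 4 (size 4, align 4) → ends 8
lock at 8 (size 4, align 4) → ends 12
refcount at 12 (size 2, align 2) → ends 14
gid at 14 (size 1, align 1) → ends 15
cpu at 15 (size 1, align 1) → ends 16
prio at 16 (size 1, align 1) → ends 17
start_time at 17 (size 1, align 1) → ends 18
state at 18 (size 1, align 1) → ends 19
tail pad 1 to reach multiple of 4
total 20 bytes, alignment 4
28 − 20 = 8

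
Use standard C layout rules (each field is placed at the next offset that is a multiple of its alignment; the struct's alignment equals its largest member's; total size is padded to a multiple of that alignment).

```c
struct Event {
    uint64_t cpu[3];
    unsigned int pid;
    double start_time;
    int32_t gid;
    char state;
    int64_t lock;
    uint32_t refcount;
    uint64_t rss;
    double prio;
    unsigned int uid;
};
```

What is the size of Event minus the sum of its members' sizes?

@0: cpu [24B, align 8] → 24
@24: pid [4B, align 4] → 28
+4 pad (align 8)
@32: start_time [8B, align 8] → 40
@40: gid [4B, align 4] → 44
@44: state [1B, align 1] → 45
+3 pad (align 8)
@48: lock [8B, align 8] → 56
@56: refcount [4B, align 4] → 60
+4 pad (align 8)
@64: rss [8B, align 8] → 72
@72: prio [8B, align 8] → 80
@80: uid [4B, align 4] → 84
+4 tail pad (align 8)
size 88, align 8
data bytes 73, size 88 → padding 15

15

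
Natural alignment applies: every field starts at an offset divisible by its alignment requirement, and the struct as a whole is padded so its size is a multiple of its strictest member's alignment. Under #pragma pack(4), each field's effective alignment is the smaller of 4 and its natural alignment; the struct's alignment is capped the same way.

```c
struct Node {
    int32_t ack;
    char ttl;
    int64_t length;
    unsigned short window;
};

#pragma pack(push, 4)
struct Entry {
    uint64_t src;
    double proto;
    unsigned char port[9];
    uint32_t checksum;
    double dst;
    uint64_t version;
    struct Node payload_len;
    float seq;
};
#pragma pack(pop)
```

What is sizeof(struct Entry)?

76

Node: ack at 0 (size 4, align 4) → ends 4; ttl at 4 (size 1, align 1) → ends 5; pad 3 to align 8 for length; length at 8 (size 8, align 8) → ends 16; window at 16 (size 2, align 2) → ends 18; tail pad 6 to reach multiple of 8; total 24 bytes, alignment 8
src at 0 (size 8, align 4) → ends 8
proto at 8 (size 8, align 4) → ends 16
port at 16 (size 9, align 1) → ends 25
pad 3 to align 4 for checksum
checksum at 28 (size 4, align 4) → ends 32
dst at 32 (size 8, align 4) → ends 40
version at 40 (size 8, align 4) → ends 48
payload_len at 48 (size 24, align 4) → ends 72
seq at 72 (size 4, align 4) → ends 76
total 76 bytes, alignment 4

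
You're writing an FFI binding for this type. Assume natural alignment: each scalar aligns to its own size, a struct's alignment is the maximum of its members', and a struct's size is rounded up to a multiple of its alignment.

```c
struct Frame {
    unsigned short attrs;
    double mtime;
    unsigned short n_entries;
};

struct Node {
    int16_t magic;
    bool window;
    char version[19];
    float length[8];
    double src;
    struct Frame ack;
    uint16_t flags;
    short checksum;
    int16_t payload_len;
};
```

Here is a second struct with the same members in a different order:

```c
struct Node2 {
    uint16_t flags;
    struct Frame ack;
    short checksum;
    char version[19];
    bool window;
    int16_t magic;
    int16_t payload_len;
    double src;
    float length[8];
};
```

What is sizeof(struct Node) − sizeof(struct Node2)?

Frame: @0: attrs [2B, align 2] → 2; +6 pad (align 8); @8: mtime [8B, align 8] → 16; @16: n_entries [2B, align 2] → 18; +6 tail pad (align 8); size 24, align 8
@0: magic [2B, align 2] → 2
@2: window [1B, align 1] → 3
@3: version [19B, align 1] → 22
+2 pad (align 4)
@24: length [32B, align 4] → 56
@56: src [8B, align 8] → 64
@64: ack [24B, align 8] → 88
@88: flags [2B, align 2] → 90
@90: checksum [2B, align 2] → 92
@92: payload_len [2B, align 2] → 94
+2 tail pad (align 8)
size 96, align 8
— Node2 —
@0: flags [2B, align 2] → 2
+6 pad (align 8)
@8: ack [24B, align 8] → 32
@32: checksum [2B, align 2] → 34
@34: version [19B, align 1] → 53
@53: window [1B, align 1] → 54
@54: magic [2B, align 2] → 56
@56: payload_len [2B, align 2] → 58
+6 pad (align 8)
@64: src [8B, align 8] → 72
@72: length [32B, align 4] → 104
size 104, align 8
96 − 104 = -8

-8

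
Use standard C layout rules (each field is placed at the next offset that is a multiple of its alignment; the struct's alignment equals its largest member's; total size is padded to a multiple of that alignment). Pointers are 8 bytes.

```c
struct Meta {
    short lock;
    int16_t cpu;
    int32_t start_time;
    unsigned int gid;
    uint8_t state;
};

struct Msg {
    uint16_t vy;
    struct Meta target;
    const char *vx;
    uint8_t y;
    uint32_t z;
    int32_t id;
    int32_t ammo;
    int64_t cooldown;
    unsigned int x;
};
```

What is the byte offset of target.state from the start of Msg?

Meta: lock at 0 (size 2, align 2) → ends 2; cpu at 2 (size 2, align 2) → ends 4; start_time at 4 (size 4, align 4) → ends 8; gid at 8 (size 4, align 4) → ends 12; state at 12 (size 1, align 1) → ends 13; tail pad 3 to reach multiple of 4; total 16 bytes, alignment 4
vy at 0 (size 2, align 2) → ends 2
pad 2 to align 4 for target
target at 4 (size 16, align 4) → ends 20
within Meta: state at 12
4 + 12 = 16

16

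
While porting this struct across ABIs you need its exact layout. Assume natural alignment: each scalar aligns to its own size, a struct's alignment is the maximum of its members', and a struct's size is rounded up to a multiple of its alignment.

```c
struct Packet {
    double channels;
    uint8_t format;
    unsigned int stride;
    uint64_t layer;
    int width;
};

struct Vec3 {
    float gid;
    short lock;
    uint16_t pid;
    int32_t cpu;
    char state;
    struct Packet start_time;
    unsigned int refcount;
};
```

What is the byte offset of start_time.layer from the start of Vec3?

32

Packet: 0..8  channels  (8B, 8-aligned); 8..9  format  (1B, 1-aligned); 9..12  -- padding (3B); 12..16  stride  (4B, 4-aligned); 16..24  layer  (8B, 8-aligned); 24..28  width  (4B, 4-aligned); 28..32  -- tail padding (4B); sizeof = 32, alignof = 8
0..4  gid  (4B, 4-aligned)
4..6  lock  (2B, 2-aligned)
6..8  pid  (2B, 2-aligned)
8..12  cpu  (4B, 4-aligned)
12..13  state  (1B, 1-aligned)
13..16  -- padding (3B)
16..48  start_time  (32B, 8-aligned)
within Packet: layer at 16
16 + 16 = 32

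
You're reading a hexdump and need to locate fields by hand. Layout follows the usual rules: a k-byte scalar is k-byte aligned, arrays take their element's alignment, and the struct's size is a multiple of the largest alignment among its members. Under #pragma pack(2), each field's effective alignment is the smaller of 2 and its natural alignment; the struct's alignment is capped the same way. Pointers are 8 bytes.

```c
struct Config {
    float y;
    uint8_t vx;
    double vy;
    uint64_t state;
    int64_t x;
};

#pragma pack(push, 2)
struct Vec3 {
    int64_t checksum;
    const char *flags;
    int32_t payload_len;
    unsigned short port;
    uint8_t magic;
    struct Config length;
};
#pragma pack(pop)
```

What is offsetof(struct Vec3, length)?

24

Config: 0..4  y  (4B, 4-aligned); 4..5  vx  (1B, 1-aligned); 5..8  -- padding (3B); 8..16  vy  (8B, 8-aligned); 16..24  state  (8B, 8-aligned); 24..32  x  (8B, 8-aligned); sizeof = 32, alignof = 8
0..8  checksum  (8B, 2-aligned)
8..16  flags  (8B, 2-aligned)
16..20  payload_len  (4B, 2-aligned)
20..22  port  (2B, 2-aligned)
22..23  magic  (1B, 1-aligned)
23..24  -- padding (1B)
24..56  length  (32B, 2-aligned)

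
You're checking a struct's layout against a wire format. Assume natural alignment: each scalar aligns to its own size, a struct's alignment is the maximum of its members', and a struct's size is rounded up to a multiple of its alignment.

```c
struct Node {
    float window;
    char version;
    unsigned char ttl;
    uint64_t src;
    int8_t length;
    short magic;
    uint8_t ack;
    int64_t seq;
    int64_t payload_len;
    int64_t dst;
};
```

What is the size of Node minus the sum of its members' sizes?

6

0..4  window  (4B, 4-aligned)
4..5  version  (1B, 1-aligned)
5..6  ttl  (1B, 1-aligned)
6..8  -- padding (2B)
8..16  src  (8B, 8-aligned)
16..17  length  (1B, 1-aligned)
17..18  -- padding (1B)
18..20  magic  (2B, 2-aligned)
20..21  ack  (1B, 1-aligned)
21..24  -- padding (3B)
24..32  seq  (8B, 8-aligned)
32..40  payload_len  (8B, 8-aligned)
40..48  dst  (8B, 8-aligned)
sizeof = 48, alignof = 8
data bytes 42, size 48 → padding 6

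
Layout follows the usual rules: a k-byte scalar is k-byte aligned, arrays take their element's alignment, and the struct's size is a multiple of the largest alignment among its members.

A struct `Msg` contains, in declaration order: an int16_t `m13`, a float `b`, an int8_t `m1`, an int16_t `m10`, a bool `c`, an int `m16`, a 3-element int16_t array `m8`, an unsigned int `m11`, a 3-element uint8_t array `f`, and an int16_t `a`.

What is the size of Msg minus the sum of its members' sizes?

m13 at 0 (size 2, align 2) → ends 2
pad 2 to align 4 for b
b at 4 (size 4, align 4) → ends 8
m1 at 8 (size 1, align 1) → ends 9
pad 1 to align 2 for m10
m10 at 10 (size 2, align 2) → ends 12
c at 12 (size 1, align 1) → ends 13
pad 3 to align 4 for m16
m16 at 16 (size 4, align 4) → ends 20
m8 at 20 (size 6, align 2) → ends 26
pad 2 to align 4 for m11
m11 at 28 (size 4, align 4) → ends 32
f at 32 (size 3, align 1) → ends 35
pad 1 to align 2 for a
a at 36 (size 2, align 2) → ends 38
tail pad 2 to reach multiple of 4
total 40 bytes, alignment 4
data bytes 29, size 40 → padding 11

11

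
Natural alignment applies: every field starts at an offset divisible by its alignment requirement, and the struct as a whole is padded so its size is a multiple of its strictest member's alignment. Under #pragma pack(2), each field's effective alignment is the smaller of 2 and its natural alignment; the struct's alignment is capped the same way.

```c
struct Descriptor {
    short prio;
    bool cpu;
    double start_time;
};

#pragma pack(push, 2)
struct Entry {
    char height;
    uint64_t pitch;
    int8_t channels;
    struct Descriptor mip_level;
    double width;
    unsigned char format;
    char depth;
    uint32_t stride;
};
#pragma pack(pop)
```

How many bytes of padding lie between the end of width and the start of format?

0

Descriptor: 0..2  prio  (2B, 2-aligned); 2..3  cpu  (1B, 1-aligned); 3..8  -- padding (5B); 8..16  start_time  (8B, 8-aligned); sizeof = 16, alignof = 8
0..1  height  (1B, 1-aligned)
1..2  -- padding (1B)
2..10  pitch  (8B, 2-aligned)
10..11  channels  (1B, 1-aligned)
11..12  -- padding (1B)
12..28  mip_level  (16B, 2-aligned)
28..36  width  (8B, 2-aligned)
36..37  format  (1B, 1-aligned)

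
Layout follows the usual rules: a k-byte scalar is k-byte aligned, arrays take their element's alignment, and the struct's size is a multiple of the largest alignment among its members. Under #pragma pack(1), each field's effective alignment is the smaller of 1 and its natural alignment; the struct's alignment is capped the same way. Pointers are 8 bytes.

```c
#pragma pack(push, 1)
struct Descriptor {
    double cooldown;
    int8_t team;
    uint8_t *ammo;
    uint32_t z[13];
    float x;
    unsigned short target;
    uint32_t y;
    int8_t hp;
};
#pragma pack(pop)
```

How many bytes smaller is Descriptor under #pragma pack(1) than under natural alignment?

16

natural layout:
  cooldown at 0 (size 8, align 8) → ends 8
  team at 8 (size 1, align 1) → ends 9
  pad 7 to align 8 for ammo
  ammo at 16 (size 8, align 8) → ends 24
  z at 24 (size 52, align 4) → ends 76
  x at 76 (size 4, align 4) → ends 80
  target at 80 (size 2, align 2) → ends 82
  pad 2 to align 4 for y
  y at 84 (size 4, align 4) → ends 88
  hp at 88 (size 1, align 1) → ends 89
  tail pad 7 to reach multiple of 8
  total 96 bytes, alignment 8
packed(1) layout:
  cooldown at 0 (size 8, align 1) → ends 8
  team at 8 (size 1, align 1) → ends 9
  ammo at 9 (size 8, align 1) → ends 17
  z at 17 (size 52, align 1) → ends 69
  x at 69 (size 4, align 1) → ends 73
  target at 73 (size 2, align 1) → ends 75
  y at 75 (size 4, align 1) → ends 79
  hp at 79 (size 1, align 1) → ends 80
  total 80 bytes, alignment 1
96 − 80 = 16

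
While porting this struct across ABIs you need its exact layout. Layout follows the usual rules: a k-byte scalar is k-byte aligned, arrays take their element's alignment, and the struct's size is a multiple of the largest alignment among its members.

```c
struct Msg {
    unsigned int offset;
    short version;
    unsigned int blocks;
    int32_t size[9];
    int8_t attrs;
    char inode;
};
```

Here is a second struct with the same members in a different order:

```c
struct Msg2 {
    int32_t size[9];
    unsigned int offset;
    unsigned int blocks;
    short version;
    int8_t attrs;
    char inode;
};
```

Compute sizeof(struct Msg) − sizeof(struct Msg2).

@0: offset [4B, align 4] → 4
@4: version [2B, align 2] → 6
+2 pad (align 4)
@8: blocks [4B, align 4] → 12
@12: size [36B, align 4] → 48
@48: attrs [1B, align 1] → 49
@49: inode [1B, align 1] → 50
+2 tail pad (align 4)
size 52, align 4
— Msg2 —
@0: size [36B, align 4] → 36
@36: offset [4B, align 4] → 40
@40: blocks [4B, align 4] → 44
@44: version [2B, align 2] → 46
@46: attrs [1B, align 1] → 47
@47: inode [1B, align 1] → 48
size 48, align 4
52 − 48 = 4

4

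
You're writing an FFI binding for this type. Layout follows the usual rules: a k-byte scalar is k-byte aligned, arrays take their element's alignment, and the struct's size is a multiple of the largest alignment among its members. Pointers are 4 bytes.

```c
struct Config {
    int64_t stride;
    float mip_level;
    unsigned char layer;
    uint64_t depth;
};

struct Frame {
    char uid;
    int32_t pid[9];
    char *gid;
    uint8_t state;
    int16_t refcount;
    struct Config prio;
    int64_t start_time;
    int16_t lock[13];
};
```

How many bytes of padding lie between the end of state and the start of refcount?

1

Config: stride at 0 (size 8, align 8) → ends 8; mip_level at 8 (size 4, align 4) → ends 12; layer at 12 (size 1, align 1) → ends 13; pad 3 to align 8 for depth; depth at 16 (size 8, align 8) → ends 24; total 24 bytes, alignment 8
uid at 0 (size 1, align 1) → ends 1
pad 3 to align 4 for pid
pid at 4 (size 36, align 4) → ends 40
gid at 40 (size 4, align 4) → ends 44
state at 44 (size 1, align 1) → ends 45
pad 1 to align 2 for refcount
refcount at 46 (size 2, align 2) → ends 48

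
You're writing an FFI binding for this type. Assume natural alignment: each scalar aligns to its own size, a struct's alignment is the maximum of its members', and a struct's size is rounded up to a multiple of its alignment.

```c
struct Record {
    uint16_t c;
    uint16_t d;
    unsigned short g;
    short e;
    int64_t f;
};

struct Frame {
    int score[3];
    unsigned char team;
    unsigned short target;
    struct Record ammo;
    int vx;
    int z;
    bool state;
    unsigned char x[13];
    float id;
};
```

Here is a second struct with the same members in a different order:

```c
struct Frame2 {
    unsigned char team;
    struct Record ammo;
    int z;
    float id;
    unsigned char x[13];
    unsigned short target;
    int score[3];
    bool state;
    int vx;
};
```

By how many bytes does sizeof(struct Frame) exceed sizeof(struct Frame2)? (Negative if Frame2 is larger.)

Record: @0: c [2B, align 2] → 2; @2: d [2B, align 2] → 4; @4: g [2B, align 2] → 6; @6: e [2B, align 2] → 8; @8: f [8B, align 8] → 16; size 16, align 8
@0: score [12B, align 4] → 12
@12: team [1B, align 1] → 13
+1 pad (align 2)
@14: target [2B, align 2] → 16
@16: ammo [16B, align 8] → 32
@32: vx [4B, align 4] → 36
@36: z [4B, align 4] → 40
@40: state [1B, align 1] → 41
@41: x [13B, align 1] → 54
+2 pad (align 4)
@56: id [4B, align 4] → 60
+4 tail pad (align 8)
size 64, align 8
— Frame2 —
@0: team [1B, align 1] → 1
+7 pad (align 8)
@8: ammo [16B, align 8] → 24
@24: z [4B, align 4] → 28
@28: id [4B, align 4] → 32
@32: x [13B, align 1] → 45
+1 pad (align 2)
@46: target [2B, align 2] → 48
@48: score [12B, align 4] → 60
@60: state [1B, align 1] → 61
+3 pad (align 4)
@64: vx [4B, align 4] → 68
+4 tail pad (align 8)
size 72, align 8
64 − 72 = -8

-8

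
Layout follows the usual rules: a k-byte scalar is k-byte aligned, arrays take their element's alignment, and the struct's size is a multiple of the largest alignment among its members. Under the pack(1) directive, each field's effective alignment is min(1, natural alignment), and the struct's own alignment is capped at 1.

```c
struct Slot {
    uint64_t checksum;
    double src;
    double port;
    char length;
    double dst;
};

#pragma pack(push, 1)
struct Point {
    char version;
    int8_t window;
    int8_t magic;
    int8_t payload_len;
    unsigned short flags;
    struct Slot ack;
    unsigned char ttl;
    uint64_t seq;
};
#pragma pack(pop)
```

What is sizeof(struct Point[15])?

825

Slot: @0: checksum [8B, align 8] → 8; @8: src [8B, align 8] → 16; @16: port [8B, align 8] → 24; @24: length [1B, align 1] → 25; +7 pad (align 8); @32: dst [8B, align 8] → 40; size 40, align 8
@0: version [1B, align 1] → 1
@1: window [1B, align 1] → 2
@2: magic [1B, align 1] → 3
@3: payload_len [1B, align 1] → 4
@4: flags [2B, align 1] → 6
@6: ack [40B, align 1] → 46
@46: ttl [1B, align 1] → 47
@47: seq [8B, align 1] → 55
size 55, align 1
array of 15: 15 × 55 = 825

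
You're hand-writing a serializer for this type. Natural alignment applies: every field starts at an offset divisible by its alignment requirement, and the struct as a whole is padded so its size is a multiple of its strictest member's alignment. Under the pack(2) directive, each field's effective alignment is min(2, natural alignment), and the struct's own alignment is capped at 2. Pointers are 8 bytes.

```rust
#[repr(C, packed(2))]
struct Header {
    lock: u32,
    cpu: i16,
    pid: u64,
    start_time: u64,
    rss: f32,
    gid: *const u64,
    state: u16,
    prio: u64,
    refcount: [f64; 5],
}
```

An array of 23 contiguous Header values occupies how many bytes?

1932

@0: lock [4B, align 2] → 4
@4: cpu [2B, align 2] → 6
@6: pid [8B, align 2] → 14
@14: start_time [8B, align 2] → 22
@22: rss [4B, align 2] → 26
@26: gid [8B, align 2] → 34
@34: state [2B, align 2] → 36
@36: prio [8B, align 2] → 44
@44: refcount [40B, align 2] → 84
size 84, align 2
array of 23: 23 × 84 = 1932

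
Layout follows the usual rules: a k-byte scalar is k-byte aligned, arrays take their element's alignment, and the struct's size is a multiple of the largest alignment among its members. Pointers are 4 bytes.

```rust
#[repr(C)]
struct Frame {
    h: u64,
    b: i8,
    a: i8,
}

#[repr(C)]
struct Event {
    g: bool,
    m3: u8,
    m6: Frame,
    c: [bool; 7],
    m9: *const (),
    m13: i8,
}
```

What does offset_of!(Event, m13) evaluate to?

36

Frame: h at 0 (size 8, align 8) → ends 8; b at 8 (size 1, align 1) → ends 9; a at 9 (size 1, align 1) → ends 10; tail pad 6 to reach multiple of 8; total 16 bytes, alignment 8
g at 0 (size 1, align 1) → ends 1
m3 at 1 (size 1, align 1) → ends 2
pad 6 to align 8 for m6
m6 at 8 (size 16, align 8) → ends 24
c at 24 (size 7, align 1) → ends 31
pad 1 to align 4 for m9
m9 at 32 (size 4, align 4) → ends 36
m13 at 36 (size 1, align 1) → ends 37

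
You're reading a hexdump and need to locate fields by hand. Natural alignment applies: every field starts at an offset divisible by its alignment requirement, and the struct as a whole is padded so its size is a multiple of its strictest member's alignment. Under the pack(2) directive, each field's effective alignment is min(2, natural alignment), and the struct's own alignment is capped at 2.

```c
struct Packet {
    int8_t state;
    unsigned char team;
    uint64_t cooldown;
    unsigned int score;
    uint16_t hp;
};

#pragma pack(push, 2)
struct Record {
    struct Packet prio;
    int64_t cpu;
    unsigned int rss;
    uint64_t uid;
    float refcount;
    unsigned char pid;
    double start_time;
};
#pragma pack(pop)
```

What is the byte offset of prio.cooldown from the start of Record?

Packet: state at 0 (size 1, align 1) → ends 1; team at 1 (size 1, align 1) → ends 2; pad 6 to align 8 for cooldown; cooldown at 8 (size 8, align 8) → ends 16; score at 16 (size 4, align 4) → ends 20; hp at 20 (size 2, align 2) → ends 22; tail pad 2 to reach multiple of 8; total 24 bytes, alignment 8
prio at 0 (size 24, align 2) → ends 24
within Packet: cooldown at 8
0 + 8 = 8

8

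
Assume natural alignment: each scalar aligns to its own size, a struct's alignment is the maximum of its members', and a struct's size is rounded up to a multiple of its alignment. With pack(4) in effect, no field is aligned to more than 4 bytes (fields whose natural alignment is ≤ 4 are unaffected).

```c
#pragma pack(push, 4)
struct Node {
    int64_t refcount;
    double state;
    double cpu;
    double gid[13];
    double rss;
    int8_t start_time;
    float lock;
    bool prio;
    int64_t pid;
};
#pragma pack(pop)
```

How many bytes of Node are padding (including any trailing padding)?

6

refcount at 0 (size 8, align 4) → ends 8
state at 8 (size 8, align 4) → ends 16
cpu at 16 (size 8, align 4) → ends 24
gid at 24 (size 104, align 4) → ends 128
rss at 128 (size 8, align 4) → ends 136
start_time at 136 (size 1, align 1) → ends 137
pad 3 to align 4 for lock
lock at 140 (size 4, align 4) → ends 144
prio at 144 (size 1, align 1) → ends 145
pad 3 to align 4 for pid
pid at 148 (size 8, align 4) → ends 156
total 156 bytes, alignment 4
data bytes 150, size 156 → padding 6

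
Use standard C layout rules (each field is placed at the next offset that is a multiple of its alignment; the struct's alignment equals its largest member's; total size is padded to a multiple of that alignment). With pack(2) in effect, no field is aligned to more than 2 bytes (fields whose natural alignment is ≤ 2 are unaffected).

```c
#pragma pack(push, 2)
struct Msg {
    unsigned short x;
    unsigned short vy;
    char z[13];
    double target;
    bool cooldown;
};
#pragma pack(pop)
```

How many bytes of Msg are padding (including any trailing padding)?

2

@0: x [2B, align 2] → 2
@2: vy [2B, align 2] → 4
@4: z [13B, align 1] → 17
+1 pad (align 2)
@18: target [8B, align 2] → 26
@26: cooldown [1B, align 1] → 27
+1 tail pad (align 2)
size 28, align 2
data bytes 26, size 28 → padding 2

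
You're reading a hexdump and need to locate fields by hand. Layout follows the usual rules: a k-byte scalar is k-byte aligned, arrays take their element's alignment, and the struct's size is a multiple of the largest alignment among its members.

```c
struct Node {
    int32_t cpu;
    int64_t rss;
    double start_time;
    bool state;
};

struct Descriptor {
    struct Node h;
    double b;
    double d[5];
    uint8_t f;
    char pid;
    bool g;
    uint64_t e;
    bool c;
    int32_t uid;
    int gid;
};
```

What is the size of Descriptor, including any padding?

Node: 0..4  cpu  (4B, 4-aligned); 4..8  -- padding (4B); 8..16  rss  (8B, 8-aligned); 16..24  start_time  (8B, 8-aligned); 24..25  state  (1B, 1-aligned); 25..32  -- tail padding (7B); sizeof = 32, alignof = 8
0..32  h  (32B, 8-aligned)
32..40  b  (8B, 8-aligned)
40..80  d  (40B, 8-aligned)
80..81  f  (1B, 1-aligned)
81..82  pid  (1B, 1-aligned)
82..83  g  (1B, 1-aligned)
83..88  -- padding (5B)
88..96  e  (8B, 8-aligned)
96..97  c  (1B, 1-aligned)
97..100  -- padding (3B)
100..104  uid  (4B, 4-aligned)
104..108  gid  (4B, 4-aligned)
108..112  -- tail padding (4B)
sizeof = 112, alignof = 8

112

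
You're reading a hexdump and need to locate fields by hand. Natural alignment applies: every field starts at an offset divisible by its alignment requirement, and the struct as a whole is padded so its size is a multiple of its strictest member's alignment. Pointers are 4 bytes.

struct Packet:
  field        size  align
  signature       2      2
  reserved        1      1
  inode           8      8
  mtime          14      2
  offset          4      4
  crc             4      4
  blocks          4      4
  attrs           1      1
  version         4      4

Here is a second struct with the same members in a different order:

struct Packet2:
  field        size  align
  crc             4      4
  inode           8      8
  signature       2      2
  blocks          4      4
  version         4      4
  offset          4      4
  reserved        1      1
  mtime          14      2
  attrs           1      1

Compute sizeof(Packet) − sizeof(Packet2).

signature at 0 (size 2, align 2) → ends 2
reserved at 2 (size 1, align 1) → ends 3
pad 5 to align 8 for inode
inode at 8 (size 8, align 8) → ends 16
mtime at 16 (size 14, align 2) → ends 30
pad 2 to align 4 for offset
offset at 32 (size 4, align 4) → ends 36
crc at 36 (size 4, align 4) → ends 40
blocks at 40 (size 4, align 4) → ends 44
attrs at 44 (size 1, align 1) → ends 45
pad 3 to align 4 for version
version at 48 (size 4, align 4) → ends 52
tail pad 4 to reach multiple of 8
total 56 bytes, alignment 8
— Packet2 —
crc at 0 (size 4, align 4) → ends 4
pad 4 to align 8 for inode
inode at 8 (size 8, align 8) → ends 16
signature at 16 (size 2, align 2) → ends 18
pad 2 to align 4 for blocks
blocks at 20 (size 4, align 4) → ends 24
version at 24 (size 4, align 4) → ends 28
offset at 28 (size 4, align 4) → ends 32
reserved at 32 (size 1, align 1) → ends 33
pad 1 to align 2 for mtime
mtime at 34 (size 14, align 2) → ends 48
attrs at 48 (size 1, align 1) → ends 49
tail pad 7 to reach multiple of 8
total 56 bytes, alignment 8
56 − 56 = 0

0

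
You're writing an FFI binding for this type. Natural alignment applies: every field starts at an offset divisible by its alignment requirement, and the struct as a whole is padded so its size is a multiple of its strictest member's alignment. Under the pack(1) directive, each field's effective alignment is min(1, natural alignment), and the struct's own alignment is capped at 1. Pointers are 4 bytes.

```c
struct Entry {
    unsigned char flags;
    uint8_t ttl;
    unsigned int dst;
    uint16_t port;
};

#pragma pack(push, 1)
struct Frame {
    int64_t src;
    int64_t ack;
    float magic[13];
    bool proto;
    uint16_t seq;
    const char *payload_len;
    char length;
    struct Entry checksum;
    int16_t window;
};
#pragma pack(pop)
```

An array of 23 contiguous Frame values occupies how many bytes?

Entry: @0: flags [1B, align 1] → 1; @1: ttl [1B, align 1] → 2; +2 pad (align 4); @4: dst [4B, align 4] → 8; @8: port [2B, align 2] → 10; +2 tail pad (align 4); size 12, align 4
@0: src [8B, align 1] → 8
@8: ack [8B, align 1] → 16
@16: magic [52B, align 1] → 68
@68: proto [1B, align 1] → 69
@69: seq [2B, align 1] → 71
@71: payload_len [4B, align 1] → 75
@75: length [1B, align 1] → 76
@76: checksum [12B, align 1] → 88
@88: window [2B, align 1] → 90
size 90, align 1
array of 23: 23 × 90 = 2070

2070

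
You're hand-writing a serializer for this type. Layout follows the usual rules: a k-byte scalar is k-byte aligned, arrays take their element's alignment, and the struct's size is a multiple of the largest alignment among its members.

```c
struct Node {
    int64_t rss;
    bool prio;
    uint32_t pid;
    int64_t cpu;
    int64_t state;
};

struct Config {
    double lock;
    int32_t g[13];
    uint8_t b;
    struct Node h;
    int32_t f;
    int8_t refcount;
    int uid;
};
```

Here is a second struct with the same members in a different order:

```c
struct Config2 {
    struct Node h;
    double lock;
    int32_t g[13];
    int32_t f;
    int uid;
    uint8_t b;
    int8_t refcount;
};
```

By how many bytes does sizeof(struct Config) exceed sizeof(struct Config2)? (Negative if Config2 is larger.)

8

Node: @0: rss [8B, align 8] → 8; @8: prio [1B, align 1] → 9; +3 pad (align 4); @12: pid [4B, align 4] → 16; @16: cpu [8B, align 8] → 24; @24: state [8B, align 8] → 32; size 32, align 8
@0: lock [8B, align 8] → 8
@8: g [52B, align 4] → 60
@60: b [1B, align 1] → 61
+3 pad (align 8)
@64: h [32B, align 8] → 96
@96: f [4B, align 4] → 100
@100: refcount [1B, align 1] → 101
+3 pad (align 4)
@104: uid [4B, align 4] → 108
+4 tail pad (align 8)
size 112, align 8
— Config2 —
@0: h [32B, align 8] → 32
@32: lock [8B, align 8] → 40
@40: g [52B, align 4] → 92
@92: f [4B, align 4] → 96
@96: uid [4B, align 4] → 100
@100: b [1B, align 1] → 101
@101: refcount [1B, align 1] → 102
+2 tail pad (align 8)
size 104, align 8
112 − 104 = 8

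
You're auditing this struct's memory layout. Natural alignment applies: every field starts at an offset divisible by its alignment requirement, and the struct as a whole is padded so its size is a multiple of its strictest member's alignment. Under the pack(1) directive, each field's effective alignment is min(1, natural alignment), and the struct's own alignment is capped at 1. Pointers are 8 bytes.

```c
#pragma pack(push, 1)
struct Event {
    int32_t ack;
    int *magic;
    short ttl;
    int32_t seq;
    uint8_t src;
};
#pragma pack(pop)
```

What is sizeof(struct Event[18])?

342

@0: ack [4B, align 1] → 4
@4: magic [8B, align 1] → 12
@12: ttl [2B, align 1] → 14
@14: seq [4B, align 1] → 18
@18: src [1B, align 1] → 19
size 19, align 1
array of 18: 18 × 19 = 342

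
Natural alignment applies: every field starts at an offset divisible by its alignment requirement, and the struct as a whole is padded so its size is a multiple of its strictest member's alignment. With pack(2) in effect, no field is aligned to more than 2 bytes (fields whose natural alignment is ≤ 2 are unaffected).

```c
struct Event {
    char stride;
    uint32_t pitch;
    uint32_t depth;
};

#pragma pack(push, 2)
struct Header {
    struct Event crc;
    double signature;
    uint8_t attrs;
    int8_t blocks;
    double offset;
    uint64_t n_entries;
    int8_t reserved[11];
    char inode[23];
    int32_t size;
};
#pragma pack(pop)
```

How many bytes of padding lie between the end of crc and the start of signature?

0

Event: stride at 0 (size 1, align 1) → ends 1; pad 3 to align 4 for pitch; pitch at 4 (size 4, align 4) → ends 8; depth at 8 (size 4, align 4) → ends 12; total 12 bytes, alignment 4
crc at 0 (size 12, align 2) → ends 12
signature at 12 (size 8, align 2) → ends 20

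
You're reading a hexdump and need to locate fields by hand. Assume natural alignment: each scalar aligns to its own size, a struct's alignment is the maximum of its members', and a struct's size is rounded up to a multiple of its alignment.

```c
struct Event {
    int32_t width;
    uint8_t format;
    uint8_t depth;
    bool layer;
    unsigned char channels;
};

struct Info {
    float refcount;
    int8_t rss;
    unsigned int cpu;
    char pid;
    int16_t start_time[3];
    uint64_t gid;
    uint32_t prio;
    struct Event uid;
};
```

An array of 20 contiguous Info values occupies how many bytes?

960

Event: @0: width [4B, align 4] → 4; @4: format [1B, align 1] → 5; @5: depth [1B, align 1] → 6; @6: layer [1B, align 1] → 7; @7: channels [1B, align 1] → 8; size 8, align 4
@0: refcount [4B, align 4] → 4
@4: rss [1B, align 1] → 5
+3 pad (align 4)
@8: cpu [4B, align 4] → 12
@12: pid [1B, align 1] → 13
+1 pad (align 2)
@14: start_time [6B, align 2] → 20
+4 pad (align 8)
@24: gid [8B, align 8] → 32
@32: prio [4B, align 4] → 36
@36: uid [8B, align 4] → 44
+4 tail pad (align 8)
size 48, align 8
array of 20: 20 × 48 = 960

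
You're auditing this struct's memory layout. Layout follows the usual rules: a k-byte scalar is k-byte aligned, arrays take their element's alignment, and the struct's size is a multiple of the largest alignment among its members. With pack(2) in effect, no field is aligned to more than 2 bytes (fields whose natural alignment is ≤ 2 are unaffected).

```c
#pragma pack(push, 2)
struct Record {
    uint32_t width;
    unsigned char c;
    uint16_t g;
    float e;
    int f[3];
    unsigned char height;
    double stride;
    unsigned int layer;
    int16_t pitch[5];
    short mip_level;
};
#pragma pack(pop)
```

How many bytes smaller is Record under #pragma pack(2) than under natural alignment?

natural layout:
  0..4  width  (4B, 4-aligned)
  4..5  c  (1B, 1-aligned)
  5..6  -- padding (1B)
  6..8  g  (2B, 2-aligned)
  8..12  e  (4B, 4-aligned)
  12..24  f  (12B, 4-aligned)
  24..25  height  (1B, 1-aligned)
  25..32  -- padding (7B)
  32..40  stride  (8B, 8-aligned)
  40..44  layer  (4B, 4-aligned)
  44..54  pitch  (10B, 2-aligned)
  54..56  mip_level  (2B, 2-aligned)
  sizeof = 56, alignof = 8
packed(2) layout:
  0..4  width  (4B, 2-aligned)
  4..5  c  (1B, 1-aligned)
  5..6  -- padding (1B)
  6..8  g  (2B, 2-aligned)
  8..12  e  (4B, 2-aligned)
  12..24  f  (12B, 2-aligned)
  24..25  height  (1B, 1-aligned)
  25..26  -- padding (1B)
  26..34  stride  (8B, 2-aligned)
  34..38  layer  (4B, 2-aligned)
  38..48  pitch  (10B, 2-aligned)
  48..50  mip_level  (2B, 2-aligned)
  sizeof = 50, alignof = 2
56 − 50 = 6

6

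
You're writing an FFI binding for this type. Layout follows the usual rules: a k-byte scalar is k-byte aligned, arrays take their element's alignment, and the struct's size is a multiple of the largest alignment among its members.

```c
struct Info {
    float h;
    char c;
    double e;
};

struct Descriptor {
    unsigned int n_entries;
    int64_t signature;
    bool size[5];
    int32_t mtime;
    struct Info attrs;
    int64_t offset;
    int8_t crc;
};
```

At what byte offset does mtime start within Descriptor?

Info: h at 0 (size 4, align 4) → ends 4; c at 4 (size 1, align 1) → ends 5; pad 3 to align 8 for e; e at 8 (size 8, align 8) → ends 16; total 16 bytes, alignment 8
n_entries at 0 (size 4, align 4) → ends 4
pad 4 to align 8 for signature
signature at 8 (size 8, align 8) → ends 16
size at 16 (size 5, align 1) → ends 21
pad 3 to align 4 for mtime
mtime at 24 (size 4, align 4) → ends 28

24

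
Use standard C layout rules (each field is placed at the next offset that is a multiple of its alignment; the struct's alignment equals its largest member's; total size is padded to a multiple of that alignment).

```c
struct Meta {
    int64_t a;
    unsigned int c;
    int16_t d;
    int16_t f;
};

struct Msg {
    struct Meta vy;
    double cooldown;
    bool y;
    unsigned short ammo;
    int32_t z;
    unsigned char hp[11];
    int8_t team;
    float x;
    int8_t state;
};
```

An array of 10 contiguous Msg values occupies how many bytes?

Meta: @0: a [8B, align 8] → 8; @8: c [4B, align 4] → 12; @12: d [2B, align 2] → 14; @14: f [2B, align 2] → 16; size 16, align 8
@0: vy [16B, align 8] → 16
@16: cooldown [8B, align 8] → 24
@24: y [1B, align 1] → 25
+1 pad (align 2)
@26: ammo [2B, align 2] → 28
@28: z [4B, align 4] → 32
@32: hp [11B, align 1] → 43
@43: team [1B, align 1] → 44
@44: x [4B, align 4] → 48
@48: state [1B, align 1] → 49
+7 tail pad (align 8)
size 56, align 8
array of 10: 10 × 56 = 560

560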